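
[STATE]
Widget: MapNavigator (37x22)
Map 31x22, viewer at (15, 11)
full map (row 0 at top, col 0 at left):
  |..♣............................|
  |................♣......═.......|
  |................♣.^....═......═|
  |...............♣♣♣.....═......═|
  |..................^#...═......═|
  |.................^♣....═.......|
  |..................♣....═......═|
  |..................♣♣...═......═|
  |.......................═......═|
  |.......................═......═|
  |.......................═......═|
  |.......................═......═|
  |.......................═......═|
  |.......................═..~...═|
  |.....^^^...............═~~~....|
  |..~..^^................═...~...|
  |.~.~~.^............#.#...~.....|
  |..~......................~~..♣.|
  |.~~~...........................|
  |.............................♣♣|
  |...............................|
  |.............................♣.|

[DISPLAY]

   ..♣............................   
   ................♣......═.......   
   ................♣.^....═......═   
   ...............♣♣♣.....═......═   
   ..................^#...═......═   
   .................^♣....═.......   
   ..................♣....═......═   
   ..................♣♣...═......═   
   .......................═......═   
   .......................═......═   
   .......................═......═   
   ...............@.......═......═   
   .......................═......═   
   .......................═..~...═   
   .....^^^...............═~~~....   
   ..~..^^................═...~...   
   .~.~~.^............#.#...~.....   
   ..~......................~~..♣.   
   .~~~...........................   
   .............................♣♣   
   ...............................   
   .............................♣.   


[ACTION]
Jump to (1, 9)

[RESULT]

                                     
                                     
                 ..♣.................
                 ................♣...
                 ................♣.^.
                 ...............♣♣♣..
                 ..................^#
                 .................^♣.
                 ..................♣.
                 ..................♣♣
                 ....................
                 .@..................
                 ....................
                 ....................
                 ....................
                 ....................
                 .....^^^............
                 ..~..^^.............
                 .~.~~.^............#
                 ..~.................
                 .~~~................
                 ....................


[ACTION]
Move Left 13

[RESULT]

                                     
                                     
                  ..♣................
                  ................♣..
                  ................♣.^
                  ...............♣♣♣.
                  ..................^
                  .................^♣
                  ..................♣
                  ..................♣
                  ...................
                  @..................
                  ...................
                  ...................
                  ...................
                  ...................
                  .....^^^...........
                  ..~..^^............
                  .~.~~.^............
                  ..~................
                  .~~~...............
                  ...................


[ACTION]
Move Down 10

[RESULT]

                  ...................
                  ...................
                  ...................
                  ...................
                  ...................
                  ...................
                  .....^^^...........
                  ..~..^^............
                  .~.~~.^............
                  ..~................
                  .~~~...............
                  @..................
                  ...................
                  ...................
                                     
                                     
                                     
                                     
                                     
                                     
                                     
                                     


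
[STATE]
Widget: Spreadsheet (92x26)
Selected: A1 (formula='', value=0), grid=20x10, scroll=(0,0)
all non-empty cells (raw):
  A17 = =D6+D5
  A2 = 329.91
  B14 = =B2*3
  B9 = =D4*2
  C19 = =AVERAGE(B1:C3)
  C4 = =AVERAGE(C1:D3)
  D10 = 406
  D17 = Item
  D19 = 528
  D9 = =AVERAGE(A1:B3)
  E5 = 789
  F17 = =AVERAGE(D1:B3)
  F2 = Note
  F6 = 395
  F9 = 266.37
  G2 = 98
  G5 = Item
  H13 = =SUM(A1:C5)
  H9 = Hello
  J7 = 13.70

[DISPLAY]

A1:                                                                                         
       A       B       C       D       E       F       G       H       I       J            
--------------------------------------------------------------------------------------------
  1      [0]       0       0       0       0       0       0       0       0       0        
  2   329.91       0       0       0       0Note          98       0       0       0        
  3        0       0       0       0       0       0       0       0       0       0        
  4        0       0       0       0       0       0       0       0       0       0        
  5        0       0       0       0     789       0Item           0       0       0        
  6        0       0       0       0       0     395       0       0       0       0        
  7        0       0       0       0       0       0       0       0       0   13.70        
  8        0       0       0       0       0       0       0       0       0       0        
  9        0       0       0   54.99       0  266.37       0Hello          0       0        
 10        0       0       0     406       0       0       0       0       0       0        
 11        0       0       0       0       0       0       0       0       0       0        
 12        0       0       0       0       0       0       0       0       0       0        
 13        0       0       0       0       0       0       0  329.91       0       0        
 14        0       0       0       0       0       0       0       0       0       0        
 15        0       0       0       0       0       0       0       0       0       0        
 16        0       0       0       0       0       0       0       0       0       0        
 17        0       0       0Item           0       0       0       0       0       0        
 18        0       0       0       0       0       0       0       0       0       0        
 19        0       0       0     528       0       0       0       0       0       0        
 20        0       0       0       0       0       0       0       0       0       0        
                                                                                            
                                                                                            
                                                                                            


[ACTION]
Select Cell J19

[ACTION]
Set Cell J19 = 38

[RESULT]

J19: 38                                                                                     
       A       B       C       D       E       F       G       H       I       J            
--------------------------------------------------------------------------------------------
  1        0       0       0       0       0       0       0       0       0       0        
  2   329.91       0       0       0       0Note          98       0       0       0        
  3        0       0       0       0       0       0       0       0       0       0        
  4        0       0       0       0       0       0       0       0       0       0        
  5        0       0       0       0     789       0Item           0       0       0        
  6        0       0       0       0       0     395       0       0       0       0        
  7        0       0       0       0       0       0       0       0       0   13.70        
  8        0       0       0       0       0       0       0       0       0       0        
  9        0       0       0   54.99       0  266.37       0Hello          0       0        
 10        0       0       0     406       0       0       0       0       0       0        
 11        0       0       0       0       0       0       0       0       0       0        
 12        0       0       0       0       0       0       0       0       0       0        
 13        0       0       0       0       0       0       0  329.91       0       0        
 14        0       0       0       0       0       0       0       0       0       0        
 15        0       0       0       0       0       0       0       0       0       0        
 16        0       0       0       0       0       0       0       0       0       0        
 17        0       0       0Item           0       0       0       0       0       0        
 18        0       0       0       0       0       0       0       0       0       0        
 19        0       0       0     528       0       0       0       0       0    [38]        
 20        0       0       0       0       0       0       0       0       0       0        
                                                                                            
                                                                                            
                                                                                            


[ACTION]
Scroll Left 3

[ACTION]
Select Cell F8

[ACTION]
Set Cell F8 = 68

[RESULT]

F8: 68                                                                                      
       A       B       C       D       E       F       G       H       I       J            
--------------------------------------------------------------------------------------------
  1        0       0       0       0       0       0       0       0       0       0        
  2   329.91       0       0       0       0Note          98       0       0       0        
  3        0       0       0       0       0       0       0       0       0       0        
  4        0       0       0       0       0       0       0       0       0       0        
  5        0       0       0       0     789       0Item           0       0       0        
  6        0       0       0       0       0     395       0       0       0       0        
  7        0       0       0       0       0       0       0       0       0   13.70        
  8        0       0       0       0       0    [68]       0       0       0       0        
  9        0       0       0   54.99       0  266.37       0Hello          0       0        
 10        0       0       0     406       0       0       0       0       0       0        
 11        0       0       0       0       0       0       0       0       0       0        
 12        0       0       0       0       0       0       0       0       0       0        
 13        0       0       0       0       0       0       0  329.91       0       0        
 14        0       0       0       0       0       0       0       0       0       0        
 15        0       0       0       0       0       0       0       0       0       0        
 16        0       0       0       0       0       0       0       0       0       0        
 17        0       0       0Item           0       0       0       0       0       0        
 18        0       0       0       0       0       0       0       0       0       0        
 19        0       0       0     528       0       0       0       0       0      38        
 20        0       0       0       0       0       0       0       0       0       0        
                                                                                            
                                                                                            
                                                                                            


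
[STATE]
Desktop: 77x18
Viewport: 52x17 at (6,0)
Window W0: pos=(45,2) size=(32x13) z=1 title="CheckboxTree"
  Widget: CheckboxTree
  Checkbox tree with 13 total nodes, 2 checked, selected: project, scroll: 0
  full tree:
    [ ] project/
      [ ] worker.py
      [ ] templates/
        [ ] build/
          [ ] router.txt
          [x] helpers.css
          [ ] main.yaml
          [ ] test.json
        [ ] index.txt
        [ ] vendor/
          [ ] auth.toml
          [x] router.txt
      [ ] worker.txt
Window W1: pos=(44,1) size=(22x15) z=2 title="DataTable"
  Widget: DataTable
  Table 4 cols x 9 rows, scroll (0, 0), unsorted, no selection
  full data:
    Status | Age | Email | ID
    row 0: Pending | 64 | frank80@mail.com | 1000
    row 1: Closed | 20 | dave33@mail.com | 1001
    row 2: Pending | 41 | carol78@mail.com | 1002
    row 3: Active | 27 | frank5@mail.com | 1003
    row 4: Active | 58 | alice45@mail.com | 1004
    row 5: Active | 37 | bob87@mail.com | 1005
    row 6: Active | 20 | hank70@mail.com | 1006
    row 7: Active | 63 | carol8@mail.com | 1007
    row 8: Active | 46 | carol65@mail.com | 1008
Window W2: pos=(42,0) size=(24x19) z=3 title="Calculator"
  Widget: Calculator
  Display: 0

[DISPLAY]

                                    ┏━━━━━━━━━━━━━━━
                                    ┃ Calculator    
                                    ┠───────────────
                                    ┃               
                                    ┃┌───┬───┬───┬──
                                    ┃│ 7 │ 8 │ 9 │ ÷
                                    ┃├───┼───┼───┼──
                                    ┃│ 4 │ 5 │ 6 │ ×
                                    ┃├───┼───┼───┼──
                                    ┃│ 1 │ 2 │ 3 │ -
                                    ┃├───┼───┼───┼──
                                    ┃│ 0 │ . │ = │ +
                                    ┃├───┼───┼───┼──
                                    ┃│ C │ MC│ MR│ M
                                    ┃└───┴───┴───┴──
                                    ┃               
                                    ┃               


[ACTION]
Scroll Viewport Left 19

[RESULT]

                                          ┏━━━━━━━━━
                                          ┃ Calculat
                                          ┠─────────
                                          ┃         
                                          ┃┌───┬───┬
                                          ┃│ 7 │ 8 │
                                          ┃├───┼───┼
                                          ┃│ 4 │ 5 │
                                          ┃├───┼───┼
                                          ┃│ 1 │ 2 │
                                          ┃├───┼───┼
                                          ┃│ 0 │ . │
                                          ┃├───┼───┼
                                          ┃│ C │ MC│
                                          ┃└───┴───┴
                                          ┃         
                                          ┃         


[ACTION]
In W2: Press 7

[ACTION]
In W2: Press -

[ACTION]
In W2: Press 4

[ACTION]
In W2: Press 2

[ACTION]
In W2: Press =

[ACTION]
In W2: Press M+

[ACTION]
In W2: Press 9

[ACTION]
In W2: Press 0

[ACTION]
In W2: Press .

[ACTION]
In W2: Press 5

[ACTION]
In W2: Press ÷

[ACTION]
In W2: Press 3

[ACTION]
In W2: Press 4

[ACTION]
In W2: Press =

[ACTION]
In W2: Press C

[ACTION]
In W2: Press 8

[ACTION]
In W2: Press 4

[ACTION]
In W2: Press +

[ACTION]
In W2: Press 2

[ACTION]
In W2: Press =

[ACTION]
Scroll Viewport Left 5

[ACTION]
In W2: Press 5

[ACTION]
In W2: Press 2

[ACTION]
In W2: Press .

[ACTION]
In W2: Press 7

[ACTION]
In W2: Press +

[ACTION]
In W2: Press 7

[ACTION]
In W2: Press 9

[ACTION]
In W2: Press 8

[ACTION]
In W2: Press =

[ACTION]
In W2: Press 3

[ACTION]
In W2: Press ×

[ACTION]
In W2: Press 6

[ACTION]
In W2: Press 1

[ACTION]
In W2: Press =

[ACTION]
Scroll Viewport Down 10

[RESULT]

                                          ┃ Calculat
                                          ┠─────────
                                          ┃         
                                          ┃┌───┬───┬
                                          ┃│ 7 │ 8 │
                                          ┃├───┼───┼
                                          ┃│ 4 │ 5 │
                                          ┃├───┼───┼
                                          ┃│ 1 │ 2 │
                                          ┃├───┼───┼
                                          ┃│ 0 │ . │
                                          ┃├───┼───┼
                                          ┃│ C │ MC│
                                          ┃└───┴───┴
                                          ┃         
                                          ┃         
                                          ┃         


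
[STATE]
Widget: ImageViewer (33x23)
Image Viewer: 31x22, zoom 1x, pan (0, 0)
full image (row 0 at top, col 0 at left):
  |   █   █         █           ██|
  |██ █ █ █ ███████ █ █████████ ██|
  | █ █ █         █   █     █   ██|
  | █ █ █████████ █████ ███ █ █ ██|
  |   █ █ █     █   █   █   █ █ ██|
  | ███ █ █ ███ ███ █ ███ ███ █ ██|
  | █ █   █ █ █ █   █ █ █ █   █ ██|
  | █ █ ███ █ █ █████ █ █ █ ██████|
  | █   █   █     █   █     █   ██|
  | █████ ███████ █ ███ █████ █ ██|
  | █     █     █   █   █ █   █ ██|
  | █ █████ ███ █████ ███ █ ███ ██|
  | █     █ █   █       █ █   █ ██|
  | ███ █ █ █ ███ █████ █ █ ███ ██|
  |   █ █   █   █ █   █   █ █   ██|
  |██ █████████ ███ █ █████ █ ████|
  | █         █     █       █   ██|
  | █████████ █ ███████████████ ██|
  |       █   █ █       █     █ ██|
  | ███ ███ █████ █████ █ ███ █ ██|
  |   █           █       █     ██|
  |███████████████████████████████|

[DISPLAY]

   █   █         █           ██  
██ █ █ █ ███████ █ █████████ ██  
 █ █ █         █   █     █   ██  
 █ █ █████████ █████ ███ █ █ ██  
   █ █ █     █   █   █   █ █ ██  
 ███ █ █ ███ ███ █ ███ ███ █ ██  
 █ █   █ █ █ █   █ █ █ █   █ ██  
 █ █ ███ █ █ █████ █ █ █ ██████  
 █   █   █     █   █     █   ██  
 █████ ███████ █ ███ █████ █ ██  
 █     █     █   █   █ █   █ ██  
 █ █████ ███ █████ ███ █ ███ ██  
 █     █ █   █       █ █   █ ██  
 ███ █ █ █ ███ █████ █ █ ███ ██  
   █ █   █   █ █   █   █ █   ██  
██ █████████ ███ █ █████ █ ████  
 █         █     █       █   ██  
 █████████ █ ███████████████ ██  
       █   █ █       █     █ ██  
 ███ ███ █████ █████ █ ███ █ ██  
   █           █       █     ██  
███████████████████████████████  
                                 


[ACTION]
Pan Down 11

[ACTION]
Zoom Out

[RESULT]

 █ █████ ███ █████ ███ █ ███ ██  
 █     █ █   █       █ █   █ ██  
 ███ █ █ █ ███ █████ █ █ ███ ██  
   █ █   █   █ █   █   █ █   ██  
██ █████████ ███ █ █████ █ ████  
 █         █     █       █   ██  
 █████████ █ ███████████████ ██  
       █   █ █       █     █ ██  
 ███ ███ █████ █████ █ ███ █ ██  
   █           █       █     ██  
███████████████████████████████  
                                 
                                 
                                 
                                 
                                 
                                 
                                 
                                 
                                 
                                 
                                 
                                 


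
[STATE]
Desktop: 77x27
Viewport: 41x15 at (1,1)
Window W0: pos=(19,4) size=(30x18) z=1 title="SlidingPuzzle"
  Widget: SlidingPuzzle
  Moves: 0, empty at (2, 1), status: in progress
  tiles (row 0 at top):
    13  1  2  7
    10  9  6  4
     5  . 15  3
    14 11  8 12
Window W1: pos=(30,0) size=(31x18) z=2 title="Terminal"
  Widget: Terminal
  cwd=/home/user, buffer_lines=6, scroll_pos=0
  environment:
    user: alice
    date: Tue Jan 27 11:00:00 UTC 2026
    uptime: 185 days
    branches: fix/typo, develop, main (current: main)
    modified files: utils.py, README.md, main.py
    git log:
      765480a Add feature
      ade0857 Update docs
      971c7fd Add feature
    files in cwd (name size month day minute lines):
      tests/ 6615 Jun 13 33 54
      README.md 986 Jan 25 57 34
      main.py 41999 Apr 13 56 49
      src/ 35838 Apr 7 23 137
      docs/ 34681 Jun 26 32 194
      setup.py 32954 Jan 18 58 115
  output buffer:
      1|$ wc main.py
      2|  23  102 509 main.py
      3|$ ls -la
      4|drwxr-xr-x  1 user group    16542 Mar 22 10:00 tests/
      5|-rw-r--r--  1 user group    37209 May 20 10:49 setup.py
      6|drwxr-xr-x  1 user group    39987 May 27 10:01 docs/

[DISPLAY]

                             ┃ Terminal  
                             ┠───────────
                             ┃$ wc main.p
                  ┏━━━━━━━━━━┃  23  102 5
                  ┃ SlidingPu┃$ ls -la   
                  ┠──────────┃drwxr-xr-x 
                  ┃┌────┬────┃-rw-r--r-- 
                  ┃│ 13 │  1 ┃drwxr-xr-x 
                  ┃├────┼────┃$ █        
                  ┃│ 10 │  9 ┃           
                  ┃├────┼────┃           
                  ┃│  5 │    ┃           
                  ┃├────┼────┃           
                  ┃│ 14 │ 11 ┃           
                  ┃└────┴────┃           


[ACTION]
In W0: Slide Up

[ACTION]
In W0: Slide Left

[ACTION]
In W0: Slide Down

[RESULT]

                             ┃ Terminal  
                             ┠───────────
                             ┃$ wc main.p
                  ┏━━━━━━━━━━┃  23  102 5
                  ┃ SlidingPu┃$ ls -la   
                  ┠──────────┃drwxr-xr-x 
                  ┃┌────┬────┃-rw-r--r-- 
                  ┃│ 13 │  1 ┃drwxr-xr-x 
                  ┃├────┼────┃$ █        
                  ┃│ 10 │  9 ┃           
                  ┃├────┼────┃           
                  ┃│  5 │ 11 ┃           
                  ┃├────┼────┃           
                  ┃│ 14 │  8 ┃           
                  ┃└────┴────┃           


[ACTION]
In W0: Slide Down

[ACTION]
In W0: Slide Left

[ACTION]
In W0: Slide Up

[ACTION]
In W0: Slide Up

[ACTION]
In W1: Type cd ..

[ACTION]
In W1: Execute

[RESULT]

                             ┃ Terminal  
                             ┠───────────
                             ┃$ wc main.p
                  ┏━━━━━━━━━━┃  23  102 5
                  ┃ SlidingPu┃$ ls -la   
                  ┠──────────┃drwxr-xr-x 
                  ┃┌────┬────┃-rw-r--r-- 
                  ┃│ 13 │  1 ┃drwxr-xr-x 
                  ┃├────┼────┃$ cd ..    
                  ┃│ 10 │  9 ┃           
                  ┃├────┼────┃$ █        
                  ┃│  5 │ 11 ┃           
                  ┃├────┼────┃           
                  ┃│ 14 │  8 ┃           
                  ┃└────┴────┃           


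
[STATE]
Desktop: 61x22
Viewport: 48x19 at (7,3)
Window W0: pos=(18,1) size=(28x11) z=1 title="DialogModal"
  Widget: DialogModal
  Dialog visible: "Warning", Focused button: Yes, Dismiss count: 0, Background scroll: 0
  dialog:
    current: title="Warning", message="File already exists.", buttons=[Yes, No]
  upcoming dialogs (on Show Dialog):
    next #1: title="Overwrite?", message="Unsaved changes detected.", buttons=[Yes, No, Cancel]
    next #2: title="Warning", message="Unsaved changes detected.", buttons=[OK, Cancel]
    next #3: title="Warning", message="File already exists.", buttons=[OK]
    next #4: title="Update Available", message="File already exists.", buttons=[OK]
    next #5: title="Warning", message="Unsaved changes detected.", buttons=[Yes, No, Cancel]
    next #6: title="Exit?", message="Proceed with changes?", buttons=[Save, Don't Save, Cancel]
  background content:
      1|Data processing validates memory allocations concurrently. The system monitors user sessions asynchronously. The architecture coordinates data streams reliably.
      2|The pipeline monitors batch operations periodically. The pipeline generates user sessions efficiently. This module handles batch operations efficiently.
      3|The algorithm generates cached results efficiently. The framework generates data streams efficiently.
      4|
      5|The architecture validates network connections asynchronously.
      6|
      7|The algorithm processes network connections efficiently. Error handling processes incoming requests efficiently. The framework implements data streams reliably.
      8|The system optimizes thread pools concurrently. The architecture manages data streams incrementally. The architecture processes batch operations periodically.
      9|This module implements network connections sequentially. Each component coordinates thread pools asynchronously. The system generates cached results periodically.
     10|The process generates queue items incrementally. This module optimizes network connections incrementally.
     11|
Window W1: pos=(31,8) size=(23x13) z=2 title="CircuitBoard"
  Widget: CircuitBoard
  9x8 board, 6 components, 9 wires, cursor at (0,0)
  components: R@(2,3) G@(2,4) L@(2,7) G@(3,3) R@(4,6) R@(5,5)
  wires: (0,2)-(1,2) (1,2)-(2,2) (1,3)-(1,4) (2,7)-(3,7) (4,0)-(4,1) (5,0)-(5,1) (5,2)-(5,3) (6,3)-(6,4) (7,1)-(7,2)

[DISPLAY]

           ┠──────────────────────────┨         
           ┃Data processing validates ┃         
           ┃Th┌────────────────────┐tc┃         
           ┃Th│      Warning       │ca┃         
           ┃  │File already exists.│  ┃         
           ┃Th│     [Yes┏━━━━━━━━━━━━━━━━━━━━━┓ 
           ┃  └─────────┃ CircuitBoard        ┃ 
           ┃The algorith┠─────────────────────┨ 
           ┗━━━━━━━━━━━━┃   0 1 2 3 4 5 6 7 8 ┃ 
                        ┃0  [.]      ·        ┃ 
                        ┃            │        ┃ 
                        ┃1           ·   · ─ ·┃ 
                        ┃            │        ┃ 
                        ┃2           ·   R   G┃ 
                        ┃                     ┃ 
                        ┃3               G    ┃ 
                        ┃                     ┃ 
                        ┗━━━━━━━━━━━━━━━━━━━━━┛ 
                                                


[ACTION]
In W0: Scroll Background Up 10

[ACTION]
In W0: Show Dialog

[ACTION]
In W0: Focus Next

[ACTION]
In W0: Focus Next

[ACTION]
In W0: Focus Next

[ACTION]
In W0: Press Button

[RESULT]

           ┠──────────────────────────┨         
           ┃Data processing validates ┃         
           ┃The pipeline monitors batc┃         
           ┃The algorithm generates ca┃         
           ┃                          ┃         
           ┃The architec┏━━━━━━━━━━━━━━━━━━━━━┓ 
           ┃            ┃ CircuitBoard        ┃ 
           ┃The algorith┠─────────────────────┨ 
           ┗━━━━━━━━━━━━┃   0 1 2 3 4 5 6 7 8 ┃ 
                        ┃0  [.]      ·        ┃ 
                        ┃            │        ┃ 
                        ┃1           ·   · ─ ·┃ 
                        ┃            │        ┃ 
                        ┃2           ·   R   G┃ 
                        ┃                     ┃ 
                        ┃3               G    ┃ 
                        ┃                     ┃ 
                        ┗━━━━━━━━━━━━━━━━━━━━━┛ 
                                                


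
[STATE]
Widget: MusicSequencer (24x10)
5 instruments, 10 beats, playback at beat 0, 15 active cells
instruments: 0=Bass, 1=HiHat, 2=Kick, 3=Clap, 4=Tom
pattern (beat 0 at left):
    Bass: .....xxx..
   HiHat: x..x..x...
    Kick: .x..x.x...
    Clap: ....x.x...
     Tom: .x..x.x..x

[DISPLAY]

      ▼123456789        
  Bass·····███··        
 HiHat█··█··█···        
  Kick·█··█·█···        
  Clap····█·█···        
   Tom·█··█·█··█        
                        
                        
                        
                        


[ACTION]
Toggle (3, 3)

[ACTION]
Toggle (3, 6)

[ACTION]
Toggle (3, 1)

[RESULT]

      ▼123456789        
  Bass·····███··        
 HiHat█··█··█···        
  Kick·█··█·█···        
  Clap·█·██·····        
   Tom·█··█·█··█        
                        
                        
                        
                        


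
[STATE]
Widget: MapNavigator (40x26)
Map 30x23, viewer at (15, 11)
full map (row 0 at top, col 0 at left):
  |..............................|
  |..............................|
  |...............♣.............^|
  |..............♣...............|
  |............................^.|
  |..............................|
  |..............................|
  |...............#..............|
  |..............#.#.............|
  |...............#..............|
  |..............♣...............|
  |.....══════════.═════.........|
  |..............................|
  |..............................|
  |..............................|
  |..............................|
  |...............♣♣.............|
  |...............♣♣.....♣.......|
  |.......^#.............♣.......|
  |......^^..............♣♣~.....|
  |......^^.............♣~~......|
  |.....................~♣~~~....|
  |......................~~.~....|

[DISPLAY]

                                        
                                        
     ..............................     
     ..............................     
     ...............♣.............^     
     ..............♣...............     
     ............................^.     
     ..............................     
     ..............................     
     ...............#..............     
     ..............#.#.............     
     ...............#..............     
     ..............♣...............     
     .....══════════@═════.........     
     ..............................     
     ..............................     
     ..............................     
     ..............................     
     ...............♣♣.............     
     ...............♣♣.....♣.......     
     .......^#.............♣.......     
     ......^^..............♣♣~.....     
     ......^^.............♣~~......     
     .....................~♣~~~....     
     ......................~~.~....     
                                        


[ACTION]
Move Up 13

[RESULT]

                                        
                                        
                                        
                                        
                                        
                                        
                                        
                                        
                                        
                                        
                                        
                                        
                                        
     ...............@..............     
     ..............................     
     ...............♣.............^     
     ..............♣...............     
     ............................^.     
     ..............................     
     ..............................     
     ...............#..............     
     ..............#.#.............     
     ...............#..............     
     ..............♣...............     
     .....══════════.═════.........     
     ..............................     


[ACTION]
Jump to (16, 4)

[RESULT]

                                        
                                        
                                        
                                        
                                        
                                        
                                        
                                        
                                        
    ..............................      
    ..............................      
    ...............♣.............^      
    ..............♣...............      
    ................@...........^.      
    ..............................      
    ..............................      
    ...............#..............      
    ..............#.#.............      
    ...............#..............      
    ..............♣...............      
    .....══════════.═════.........      
    ..............................      
    ..............................      
    ..............................      
    ..............................      
    ...............♣♣.............      


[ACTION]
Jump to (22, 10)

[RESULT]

                                        
                                        
                                        
............................            
............................            
.............♣.............^            
............♣...............            
..........................^.            
............................            
............................            
.............#..............            
............#.#.............            
.............#..............            
............♣.......@.......            
...══════════.═════.........            
............................            
............................            
............................            
............................            
.............♣♣.............            
.............♣♣.....♣.......            
.....^#.............♣.......            
....^^..............♣♣~.....            
....^^.............♣~~......            
...................~♣~~~....            
....................~~.~....            


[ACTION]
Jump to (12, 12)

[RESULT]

                                        
        ..............................  
        ..............................  
        ...............♣.............^  
        ..............♣...............  
        ............................^.  
        ..............................  
        ..............................  
        ...............#..............  
        ..............#.#.............  
        ...............#..............  
        ..............♣...............  
        .....══════════.═════.........  
        ............@.................  
        ..............................  
        ..............................  
        ..............................  
        ...............♣♣.............  
        ...............♣♣.....♣.......  
        .......^#.............♣.......  
        ......^^..............♣♣~.....  
        ......^^.............♣~~......  
        .....................~♣~~~....  
        ......................~~.~....  
                                        
                                        


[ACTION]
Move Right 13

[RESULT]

                                        
.........................               
.........................               
..........♣.............^               
.........♣...............               
.......................^.               
.........................               
.........................               
..........#..............               
.........#.#.............               
..........#..............               
.........♣...............               
══════════.═════.........               
....................@....               
.........................               
.........................               
.........................               
..........♣♣.............               
..........♣♣.....♣.......               
..^#.............♣.......               
.^^..............♣♣~.....               
.^^.............♣~~......               
................~♣~~~....               
.................~~.~....               
                                        
                                        


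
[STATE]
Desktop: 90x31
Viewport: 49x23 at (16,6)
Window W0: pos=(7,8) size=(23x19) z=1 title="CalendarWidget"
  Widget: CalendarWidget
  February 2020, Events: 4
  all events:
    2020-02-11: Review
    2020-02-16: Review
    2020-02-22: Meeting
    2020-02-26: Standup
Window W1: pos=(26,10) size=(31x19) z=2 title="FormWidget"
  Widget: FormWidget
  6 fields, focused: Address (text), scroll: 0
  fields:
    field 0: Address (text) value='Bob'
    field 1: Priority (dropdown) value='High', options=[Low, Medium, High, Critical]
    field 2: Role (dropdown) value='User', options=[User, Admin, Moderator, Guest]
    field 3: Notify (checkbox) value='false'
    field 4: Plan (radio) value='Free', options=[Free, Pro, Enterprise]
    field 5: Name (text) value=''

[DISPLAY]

                                                 
                                                 
━━━━━━━━━━━━━┓                                   
rWidget      ┃                                   
──────────┏━━━━━━━━━━━━━━━━━━━━━━━━━━━━━┓        
uary 2020 ┃ FormWidget                  ┃        
 Th Fr Sa ┠─────────────────────────────┨        
        1 ┃> Address:    [Bob          ]┃        
  6  7  8 ┃  Priority:   [High        ▼]┃        
2 13 14 15┃  Role:       [User        ▼]┃        
 20 21 22*┃  Notify:     [ ]            ┃        
* 27 28 29┃  Plan:       (●) Free  ( ) P┃        
          ┃  Name:       [             ]┃        
          ┃                             ┃        
          ┃                             ┃        
          ┃                             ┃        
          ┃                             ┃        
          ┃                             ┃        
          ┃                             ┃        
          ┃                             ┃        
━━━━━━━━━━┃                             ┃        
          ┃                             ┃        
          ┗━━━━━━━━━━━━━━━━━━━━━━━━━━━━━┛        


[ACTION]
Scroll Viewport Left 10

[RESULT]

                                                 
                                                 
 ┏━━━━━━━━━━━━━━━━━━━━━┓                         
 ┃ CalendarWidget      ┃                         
 ┠──────────────────┏━━━━━━━━━━━━━━━━━━━━━━━━━━━━
 ┃    February 2020 ┃ FormWidget                 
 ┃Mo Tu We Th Fr Sa ┠────────────────────────────
 ┃                1 ┃> Address:    [Bob          
 ┃ 3  4  5  6  7  8 ┃  Priority:   [High        ▼
 ┃10 11* 12 13 14 15┃  Role:       [User        ▼
 ┃17 18 19 20 21 22*┃  Notify:     [ ]           
 ┃24 25 26* 27 28 29┃  Plan:       (●) Free  ( ) 
 ┃                  ┃  Name:       [             
 ┃                  ┃                            
 ┃                  ┃                            
 ┃                  ┃                            
 ┃                  ┃                            
 ┃                  ┃                            
 ┃                  ┃                            
 ┃                  ┃                            
 ┗━━━━━━━━━━━━━━━━━━┃                            
                    ┃                            
                    ┗━━━━━━━━━━━━━━━━━━━━━━━━━━━━


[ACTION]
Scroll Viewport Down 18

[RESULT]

 ┏━━━━━━━━━━━━━━━━━━━━━┓                         
 ┃ CalendarWidget      ┃                         
 ┠──────────────────┏━━━━━━━━━━━━━━━━━━━━━━━━━━━━
 ┃    February 2020 ┃ FormWidget                 
 ┃Mo Tu We Th Fr Sa ┠────────────────────────────
 ┃                1 ┃> Address:    [Bob          
 ┃ 3  4  5  6  7  8 ┃  Priority:   [High        ▼
 ┃10 11* 12 13 14 15┃  Role:       [User        ▼
 ┃17 18 19 20 21 22*┃  Notify:     [ ]           
 ┃24 25 26* 27 28 29┃  Plan:       (●) Free  ( ) 
 ┃                  ┃  Name:       [             
 ┃                  ┃                            
 ┃                  ┃                            
 ┃                  ┃                            
 ┃                  ┃                            
 ┃                  ┃                            
 ┃                  ┃                            
 ┃                  ┃                            
 ┗━━━━━━━━━━━━━━━━━━┃                            
                    ┃                            
                    ┗━━━━━━━━━━━━━━━━━━━━━━━━━━━━
                                                 
                                                 


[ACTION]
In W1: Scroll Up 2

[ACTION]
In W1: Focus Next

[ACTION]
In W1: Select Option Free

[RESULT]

 ┏━━━━━━━━━━━━━━━━━━━━━┓                         
 ┃ CalendarWidget      ┃                         
 ┠──────────────────┏━━━━━━━━━━━━━━━━━━━━━━━━━━━━
 ┃    February 2020 ┃ FormWidget                 
 ┃Mo Tu We Th Fr Sa ┠────────────────────────────
 ┃                1 ┃  Address:    [Bob          
 ┃ 3  4  5  6  7  8 ┃> Priority:   [High        ▼
 ┃10 11* 12 13 14 15┃  Role:       [User        ▼
 ┃17 18 19 20 21 22*┃  Notify:     [ ]           
 ┃24 25 26* 27 28 29┃  Plan:       (●) Free  ( ) 
 ┃                  ┃  Name:       [             
 ┃                  ┃                            
 ┃                  ┃                            
 ┃                  ┃                            
 ┃                  ┃                            
 ┃                  ┃                            
 ┃                  ┃                            
 ┃                  ┃                            
 ┗━━━━━━━━━━━━━━━━━━┃                            
                    ┃                            
                    ┗━━━━━━━━━━━━━━━━━━━━━━━━━━━━
                                                 
                                                 
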